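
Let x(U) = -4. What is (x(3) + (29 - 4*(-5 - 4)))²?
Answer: 3721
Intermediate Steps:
(x(3) + (29 - 4*(-5 - 4)))² = (-4 + (29 - 4*(-5 - 4)))² = (-4 + (29 - 4*(-9)))² = (-4 + (29 + 36))² = (-4 + 65)² = 61² = 3721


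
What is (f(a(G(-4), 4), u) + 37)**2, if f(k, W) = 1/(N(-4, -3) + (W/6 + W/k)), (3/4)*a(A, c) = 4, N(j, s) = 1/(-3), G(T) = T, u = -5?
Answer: 13608721/10201 ≈ 1334.1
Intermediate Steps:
N(j, s) = -1/3
a(A, c) = 16/3 (a(A, c) = (4/3)*4 = 16/3)
f(k, W) = 1/(-1/3 + W/6 + W/k) (f(k, W) = 1/(-1/3 + (W/6 + W/k)) = 1/(-1/3 + W/6 + W/k))
(f(a(G(-4), 4), u) + 37)**2 = (6*(16/3)/(-2*16/3 + 6*(-5) - 5*16/3) + 37)**2 = (6*(16/3)/(-32/3 - 30 - 80/3) + 37)**2 = (6*(16/3)/(-202/3) + 37)**2 = (6*(16/3)*(-3/202) + 37)**2 = (-48/101 + 37)**2 = (3689/101)**2 = 13608721/10201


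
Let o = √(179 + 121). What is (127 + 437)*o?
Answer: 5640*√3 ≈ 9768.8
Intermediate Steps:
o = 10*√3 (o = √300 = 10*√3 ≈ 17.320)
(127 + 437)*o = (127 + 437)*(10*√3) = 564*(10*√3) = 5640*√3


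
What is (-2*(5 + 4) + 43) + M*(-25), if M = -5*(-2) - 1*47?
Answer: 950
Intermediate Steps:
M = -37 (M = 10 - 47 = -37)
(-2*(5 + 4) + 43) + M*(-25) = (-2*(5 + 4) + 43) - 37*(-25) = (-2*9 + 43) + 925 = (-18 + 43) + 925 = 25 + 925 = 950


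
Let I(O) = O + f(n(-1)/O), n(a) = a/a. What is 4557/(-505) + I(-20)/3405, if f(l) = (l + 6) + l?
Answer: -10349137/1146350 ≈ -9.0279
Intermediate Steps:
n(a) = 1
f(l) = 6 + 2*l (f(l) = (6 + l) + l = 6 + 2*l)
I(O) = 6 + O + 2/O (I(O) = O + (6 + 2*(1/O)) = O + (6 + 2/O) = 6 + O + 2/O)
4557/(-505) + I(-20)/3405 = 4557/(-505) + (6 - 20 + 2/(-20))/3405 = 4557*(-1/505) + (6 - 20 + 2*(-1/20))*(1/3405) = -4557/505 + (6 - 20 - ⅒)*(1/3405) = -4557/505 - 141/10*1/3405 = -4557/505 - 47/11350 = -10349137/1146350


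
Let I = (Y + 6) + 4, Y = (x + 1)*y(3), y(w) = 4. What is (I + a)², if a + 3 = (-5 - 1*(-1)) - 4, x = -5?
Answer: 289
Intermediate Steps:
Y = -16 (Y = (-5 + 1)*4 = -4*4 = -16)
I = -6 (I = (-16 + 6) + 4 = -10 + 4 = -6)
a = -11 (a = -3 + ((-5 - 1*(-1)) - 4) = -3 + ((-5 + 1) - 4) = -3 + (-4 - 4) = -3 - 8 = -11)
(I + a)² = (-6 - 11)² = (-17)² = 289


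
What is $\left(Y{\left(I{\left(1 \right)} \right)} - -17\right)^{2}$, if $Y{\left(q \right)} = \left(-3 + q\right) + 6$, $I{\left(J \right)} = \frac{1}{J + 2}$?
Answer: $\frac{3721}{9} \approx 413.44$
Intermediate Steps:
$I{\left(J \right)} = \frac{1}{2 + J}$
$Y{\left(q \right)} = 3 + q$
$\left(Y{\left(I{\left(1 \right)} \right)} - -17\right)^{2} = \left(\left(3 + \frac{1}{2 + 1}\right) - -17\right)^{2} = \left(\left(3 + \frac{1}{3}\right) + 17\right)^{2} = \left(\frac{10}{3} + 17\right)^{2} = \left(\frac{61}{3}\right)^{2} = \frac{3721}{9}$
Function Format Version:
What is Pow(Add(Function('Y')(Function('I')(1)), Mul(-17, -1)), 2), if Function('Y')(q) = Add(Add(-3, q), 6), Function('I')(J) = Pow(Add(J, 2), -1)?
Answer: Rational(3721, 9) ≈ 413.44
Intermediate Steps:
Function('I')(J) = Pow(Add(2, J), -1)
Function('Y')(q) = Add(3, q)
Pow(Add(Function('Y')(Function('I')(1)), Mul(-17, -1)), 2) = Pow(Add(Add(3, Pow(Add(2, 1), -1)), Mul(-17, -1)), 2) = Pow(Add(Add(3, Pow(3, -1)), 17), 2) = Pow(Add(Add(3, Rational(1, 3)), 17), 2) = Pow(Add(Rational(10, 3), 17), 2) = Pow(Rational(61, 3), 2) = Rational(3721, 9)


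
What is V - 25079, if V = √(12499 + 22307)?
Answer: -25079 + √34806 ≈ -24892.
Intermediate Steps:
V = √34806 ≈ 186.56
V - 25079 = √34806 - 25079 = -25079 + √34806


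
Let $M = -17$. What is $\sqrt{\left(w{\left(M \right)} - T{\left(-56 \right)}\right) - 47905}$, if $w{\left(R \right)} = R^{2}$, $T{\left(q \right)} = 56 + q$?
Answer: $16 i \sqrt{186} \approx 218.21 i$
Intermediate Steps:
$\sqrt{\left(w{\left(M \right)} - T{\left(-56 \right)}\right) - 47905} = \sqrt{\left(\left(-17\right)^{2} - \left(56 - 56\right)\right) - 47905} = \sqrt{\left(289 - 0\right) - 47905} = \sqrt{\left(289 + 0\right) - 47905} = \sqrt{289 - 47905} = \sqrt{-47616} = 16 i \sqrt{186}$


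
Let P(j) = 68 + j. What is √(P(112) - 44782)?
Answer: I*√44602 ≈ 211.19*I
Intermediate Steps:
√(P(112) - 44782) = √((68 + 112) - 44782) = √(180 - 44782) = √(-44602) = I*√44602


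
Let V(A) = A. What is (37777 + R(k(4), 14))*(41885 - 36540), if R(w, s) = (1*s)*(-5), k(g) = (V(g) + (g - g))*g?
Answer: 201543915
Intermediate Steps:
k(g) = g² (k(g) = (g + (g - g))*g = (g + 0)*g = g*g = g²)
R(w, s) = -5*s (R(w, s) = s*(-5) = -5*s)
(37777 + R(k(4), 14))*(41885 - 36540) = (37777 - 5*14)*(41885 - 36540) = (37777 - 70)*5345 = 37707*5345 = 201543915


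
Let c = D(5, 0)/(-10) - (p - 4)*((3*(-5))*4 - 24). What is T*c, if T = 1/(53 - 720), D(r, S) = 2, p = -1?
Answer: 2101/3335 ≈ 0.62998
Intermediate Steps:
T = -1/667 (T = 1/(-667) = -1/667 ≈ -0.0014993)
c = -2101/5 (c = 2/(-10) - (-1 - 4)*((3*(-5))*4 - 24) = 2*(-⅒) - (-5)*(-15*4 - 24) = -⅕ - (-5)*(-60 - 24) = -⅕ - (-5)*(-84) = -⅕ - 1*420 = -⅕ - 420 = -2101/5 ≈ -420.20)
T*c = -1/667*(-2101/5) = 2101/3335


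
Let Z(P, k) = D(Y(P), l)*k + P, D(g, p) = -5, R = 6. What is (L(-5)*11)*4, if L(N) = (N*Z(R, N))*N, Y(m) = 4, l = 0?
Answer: 34100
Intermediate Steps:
Z(P, k) = P - 5*k (Z(P, k) = -5*k + P = P - 5*k)
L(N) = N**2*(6 - 5*N) (L(N) = (N*(6 - 5*N))*N = N**2*(6 - 5*N))
(L(-5)*11)*4 = (((-5)**2*(6 - 5*(-5)))*11)*4 = ((25*(6 + 25))*11)*4 = ((25*31)*11)*4 = (775*11)*4 = 8525*4 = 34100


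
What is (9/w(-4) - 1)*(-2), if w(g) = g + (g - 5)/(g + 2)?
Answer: -34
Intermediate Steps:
w(g) = g + (-5 + g)/(2 + g)
(9/w(-4) - 1)*(-2) = (9/(((-5 + (-4)² + 3*(-4))/(2 - 4))) - 1)*(-2) = (9/(((-5 + 16 - 12)/(-2))) - 1)*(-2) = (9/((-½*(-1))) - 1)*(-2) = (9/(½) - 1)*(-2) = (9*2 - 1)*(-2) = (18 - 1)*(-2) = 17*(-2) = -34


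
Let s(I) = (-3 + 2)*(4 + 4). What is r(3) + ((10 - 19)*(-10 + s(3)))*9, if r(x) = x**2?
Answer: 1467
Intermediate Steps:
s(I) = -8 (s(I) = -1*8 = -8)
r(3) + ((10 - 19)*(-10 + s(3)))*9 = 3**2 + ((10 - 19)*(-10 - 8))*9 = 9 - 9*(-18)*9 = 9 + 162*9 = 9 + 1458 = 1467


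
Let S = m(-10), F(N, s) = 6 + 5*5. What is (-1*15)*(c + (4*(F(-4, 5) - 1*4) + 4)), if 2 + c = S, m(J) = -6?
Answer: -1560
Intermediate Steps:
F(N, s) = 31 (F(N, s) = 6 + 25 = 31)
S = -6
c = -8 (c = -2 - 6 = -8)
(-1*15)*(c + (4*(F(-4, 5) - 1*4) + 4)) = (-1*15)*(-8 + (4*(31 - 1*4) + 4)) = -15*(-8 + (4*(31 - 4) + 4)) = -15*(-8 + (4*27 + 4)) = -15*(-8 + (108 + 4)) = -15*(-8 + 112) = -15*104 = -1560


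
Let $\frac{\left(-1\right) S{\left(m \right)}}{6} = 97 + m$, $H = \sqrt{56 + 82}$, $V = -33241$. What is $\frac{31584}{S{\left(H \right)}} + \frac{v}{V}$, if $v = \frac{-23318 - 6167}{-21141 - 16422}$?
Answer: $- \frac{637561599748699}{11576064333093} + \frac{5264 \sqrt{138}}{9271} \approx -48.406$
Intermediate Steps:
$H = \sqrt{138} \approx 11.747$
$S{\left(m \right)} = -582 - 6 m$ ($S{\left(m \right)} = - 6 \left(97 + m\right) = -582 - 6 m$)
$v = \frac{29485}{37563}$ ($v = - \frac{29485}{-37563} = \left(-29485\right) \left(- \frac{1}{37563}\right) = \frac{29485}{37563} \approx 0.78495$)
$\frac{31584}{S{\left(H \right)}} + \frac{v}{V} = \frac{31584}{-582 - 6 \sqrt{138}} + \frac{29485}{37563 \left(-33241\right)} = \frac{31584}{-582 - 6 \sqrt{138}} + \frac{29485}{37563} \left(- \frac{1}{33241}\right) = \frac{31584}{-582 - 6 \sqrt{138}} - \frac{29485}{1248631683} = - \frac{29485}{1248631683} + \frac{31584}{-582 - 6 \sqrt{138}}$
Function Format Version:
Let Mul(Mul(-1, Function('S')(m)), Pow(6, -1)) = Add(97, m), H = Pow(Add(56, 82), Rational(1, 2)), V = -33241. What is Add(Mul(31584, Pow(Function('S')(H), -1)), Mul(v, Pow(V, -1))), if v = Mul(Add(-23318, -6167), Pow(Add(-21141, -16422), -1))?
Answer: Add(Rational(-637561599748699, 11576064333093), Mul(Rational(5264, 9271), Pow(138, Rational(1, 2)))) ≈ -48.406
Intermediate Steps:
H = Pow(138, Rational(1, 2)) ≈ 11.747
Function('S')(m) = Add(-582, Mul(-6, m)) (Function('S')(m) = Mul(-6, Add(97, m)) = Add(-582, Mul(-6, m)))
v = Rational(29485, 37563) (v = Mul(-29485, Pow(-37563, -1)) = Mul(-29485, Rational(-1, 37563)) = Rational(29485, 37563) ≈ 0.78495)
Add(Mul(31584, Pow(Function('S')(H), -1)), Mul(v, Pow(V, -1))) = Add(Mul(31584, Pow(Add(-582, Mul(-6, Pow(138, Rational(1, 2)))), -1)), Mul(Rational(29485, 37563), Pow(-33241, -1))) = Add(Mul(31584, Pow(Add(-582, Mul(-6, Pow(138, Rational(1, 2)))), -1)), Mul(Rational(29485, 37563), Rational(-1, 33241))) = Add(Mul(31584, Pow(Add(-582, Mul(-6, Pow(138, Rational(1, 2)))), -1)), Rational(-29485, 1248631683)) = Add(Rational(-29485, 1248631683), Mul(31584, Pow(Add(-582, Mul(-6, Pow(138, Rational(1, 2)))), -1)))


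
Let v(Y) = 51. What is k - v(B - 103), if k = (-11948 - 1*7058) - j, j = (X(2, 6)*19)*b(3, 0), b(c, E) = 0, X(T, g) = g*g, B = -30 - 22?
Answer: -19057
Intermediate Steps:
B = -52
X(T, g) = g²
j = 0 (j = (6²*19)*0 = (36*19)*0 = 684*0 = 0)
k = -19006 (k = (-11948 - 1*7058) - 1*0 = (-11948 - 7058) + 0 = -19006 + 0 = -19006)
k - v(B - 103) = -19006 - 1*51 = -19006 - 51 = -19057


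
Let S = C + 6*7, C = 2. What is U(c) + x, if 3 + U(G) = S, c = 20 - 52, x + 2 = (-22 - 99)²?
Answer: 14680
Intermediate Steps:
x = 14639 (x = -2 + (-22 - 99)² = -2 + (-121)² = -2 + 14641 = 14639)
c = -32
S = 44 (S = 2 + 6*7 = 2 + 42 = 44)
U(G) = 41 (U(G) = -3 + 44 = 41)
U(c) + x = 41 + 14639 = 14680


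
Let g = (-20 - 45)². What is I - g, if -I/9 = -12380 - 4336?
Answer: 146219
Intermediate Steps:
I = 150444 (I = -9*(-12380 - 4336) = -9*(-16716) = 150444)
g = 4225 (g = (-65)² = 4225)
I - g = 150444 - 1*4225 = 150444 - 4225 = 146219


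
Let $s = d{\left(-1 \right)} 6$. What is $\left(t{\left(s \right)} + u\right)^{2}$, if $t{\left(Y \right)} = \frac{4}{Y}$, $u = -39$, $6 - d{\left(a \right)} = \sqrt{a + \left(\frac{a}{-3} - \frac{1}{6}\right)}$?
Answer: $\frac{5 \left(10920 \sqrt{30} + 191437 i\right)}{3 \left(12 \sqrt{30} + 211 i\right)} \approx 1512.5 - 1.2852 i$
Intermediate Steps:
$d{\left(a \right)} = 6 - \sqrt{- \frac{1}{6} + \frac{2 a}{3}}$ ($d{\left(a \right)} = 6 - \sqrt{a + \left(\frac{a}{-3} - \frac{1}{6}\right)} = 6 - \sqrt{a + \left(a \left(- \frac{1}{3}\right) - \frac{1}{6}\right)} = 6 - \sqrt{a - \left(\frac{1}{6} + \frac{a}{3}\right)} = 6 - \sqrt{- \frac{1}{6} + \frac{2 a}{3}}$)
$s = 36 - i \sqrt{30}$ ($s = \left(6 - \frac{\sqrt{-6 + 24 \left(-1\right)}}{6}\right) 6 = \left(6 - \frac{\sqrt{-6 - 24}}{6}\right) 6 = \left(6 - \frac{\sqrt{-30}}{6}\right) 6 = \left(6 - \frac{i \sqrt{30}}{6}\right) 6 = 36 - i \sqrt{30} \approx 36.0 - 5.4772 i$)
$\left(t{\left(s \right)} + u\right)^{2} = \left(\frac{4}{36 - i \sqrt{30}} - 39\right)^{2} = \left(-39 + \frac{4}{36 - i \sqrt{30}}\right)^{2}$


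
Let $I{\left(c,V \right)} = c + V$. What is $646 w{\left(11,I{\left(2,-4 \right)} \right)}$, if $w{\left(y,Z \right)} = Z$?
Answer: $-1292$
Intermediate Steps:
$I{\left(c,V \right)} = V + c$
$646 w{\left(11,I{\left(2,-4 \right)} \right)} = 646 \left(-4 + 2\right) = 646 \left(-2\right) = -1292$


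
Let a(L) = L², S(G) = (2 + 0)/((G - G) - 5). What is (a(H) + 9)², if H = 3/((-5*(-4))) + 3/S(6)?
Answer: 635493681/160000 ≈ 3971.8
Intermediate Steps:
S(G) = -⅖ (S(G) = 2/(0 - 5) = 2/(-5) = 2*(-⅕) = -⅖)
H = -147/20 (H = 3/((-5*(-4))) + 3/(-⅖) = 3/20 + 3*(-5/2) = 3*(1/20) - 15/2 = 3/20 - 15/2 = -147/20 ≈ -7.3500)
(a(H) + 9)² = ((-147/20)² + 9)² = (21609/400 + 9)² = (25209/400)² = 635493681/160000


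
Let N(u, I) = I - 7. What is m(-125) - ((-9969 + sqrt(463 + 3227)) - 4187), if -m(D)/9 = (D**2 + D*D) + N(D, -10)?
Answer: -266941 - 3*sqrt(410) ≈ -2.6700e+5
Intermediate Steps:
N(u, I) = -7 + I
m(D) = 153 - 18*D**2 (m(D) = -9*((D**2 + D*D) + (-7 - 10)) = -9*((D**2 + D**2) - 17) = -9*(2*D**2 - 17) = -9*(-17 + 2*D**2) = 153 - 18*D**2)
m(-125) - ((-9969 + sqrt(463 + 3227)) - 4187) = (153 - 18*(-125)**2) - ((-9969 + sqrt(463 + 3227)) - 4187) = (153 - 18*15625) - ((-9969 + sqrt(3690)) - 4187) = (153 - 281250) - ((-9969 + 3*sqrt(410)) - 4187) = -281097 - (-14156 + 3*sqrt(410)) = -281097 + (14156 - 3*sqrt(410)) = -266941 - 3*sqrt(410)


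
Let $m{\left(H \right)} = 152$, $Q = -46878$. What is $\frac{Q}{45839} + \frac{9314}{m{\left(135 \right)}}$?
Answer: $\frac{209909495}{3483764} \approx 60.254$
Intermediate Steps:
$\frac{Q}{45839} + \frac{9314}{m{\left(135 \right)}} = - \frac{46878}{45839} + \frac{9314}{152} = \left(-46878\right) \frac{1}{45839} + 9314 \cdot \frac{1}{152} = - \frac{46878}{45839} + \frac{4657}{76} = \frac{209909495}{3483764}$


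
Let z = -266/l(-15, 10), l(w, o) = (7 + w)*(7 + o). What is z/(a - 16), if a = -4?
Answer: -133/1360 ≈ -0.097794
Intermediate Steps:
l(w, o) = (7 + o)*(7 + w)
z = 133/68 (z = -266/(49 + 7*10 + 7*(-15) + 10*(-15)) = -266/(49 + 70 - 105 - 150) = -266/(-136) = -266*(-1/136) = 133/68 ≈ 1.9559)
z/(a - 16) = (133/68)/(-4 - 16) = (133/68)/(-20) = -1/20*133/68 = -133/1360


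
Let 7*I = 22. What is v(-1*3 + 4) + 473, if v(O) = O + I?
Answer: 3340/7 ≈ 477.14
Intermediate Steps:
I = 22/7 (I = (1/7)*22 = 22/7 ≈ 3.1429)
v(O) = 22/7 + O (v(O) = O + 22/7 = 22/7 + O)
v(-1*3 + 4) + 473 = (22/7 + (-1*3 + 4)) + 473 = (22/7 + (-3 + 4)) + 473 = (22/7 + 1) + 473 = 29/7 + 473 = 3340/7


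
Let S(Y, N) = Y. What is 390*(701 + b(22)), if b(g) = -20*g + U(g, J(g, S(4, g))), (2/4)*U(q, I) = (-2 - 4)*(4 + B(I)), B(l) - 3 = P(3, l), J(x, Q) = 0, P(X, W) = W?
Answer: 69030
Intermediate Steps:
B(l) = 3 + l
U(q, I) = -84 - 12*I (U(q, I) = 2*((-2 - 4)*(4 + (3 + I))) = 2*(-6*(7 + I)) = 2*(-42 - 6*I) = -84 - 12*I)
b(g) = -84 - 20*g (b(g) = -20*g + (-84 - 12*0) = -20*g + (-84 + 0) = -20*g - 84 = -84 - 20*g)
390*(701 + b(22)) = 390*(701 + (-84 - 20*22)) = 390*(701 + (-84 - 440)) = 390*(701 - 524) = 390*177 = 69030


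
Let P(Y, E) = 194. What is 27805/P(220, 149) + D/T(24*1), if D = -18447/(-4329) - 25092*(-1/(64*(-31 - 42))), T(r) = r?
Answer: 43244399297/301820544 ≈ 143.28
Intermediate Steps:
D = -143839/129648 (D = -18447*(-1/4329) - 25092/((-64*(-73))) = 473/111 - 25092/4672 = 473/111 - 25092*1/4672 = 473/111 - 6273/1168 = -143839/129648 ≈ -1.1095)
27805/P(220, 149) + D/T(24*1) = 27805/194 - 143839/(129648*(24*1)) = 27805*(1/194) - 143839/129648/24 = 27805/194 - 143839/129648*1/24 = 27805/194 - 143839/3111552 = 43244399297/301820544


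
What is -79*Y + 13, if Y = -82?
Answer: 6491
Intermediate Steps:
-79*Y + 13 = -79*(-82) + 13 = 6478 + 13 = 6491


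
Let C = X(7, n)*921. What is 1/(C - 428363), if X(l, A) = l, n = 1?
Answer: -1/421916 ≈ -2.3701e-6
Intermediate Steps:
C = 6447 (C = 7*921 = 6447)
1/(C - 428363) = 1/(6447 - 428363) = 1/(-421916) = -1/421916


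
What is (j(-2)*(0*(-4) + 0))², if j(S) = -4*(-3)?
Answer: 0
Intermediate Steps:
j(S) = 12
(j(-2)*(0*(-4) + 0))² = (12*(0*(-4) + 0))² = (12*(0 + 0))² = (12*0)² = 0² = 0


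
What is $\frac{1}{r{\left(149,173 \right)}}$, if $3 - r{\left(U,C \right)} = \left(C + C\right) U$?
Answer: $- \frac{1}{51551} \approx -1.9398 \cdot 10^{-5}$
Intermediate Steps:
$r{\left(U,C \right)} = 3 - 2 C U$ ($r{\left(U,C \right)} = 3 - \left(C + C\right) U = 3 - 2 C U$)
$\frac{1}{r{\left(149,173 \right)}} = \frac{1}{3 - 346 \cdot 149} = \frac{1}{3 - 51554} = \frac{1}{-51551} = - \frac{1}{51551}$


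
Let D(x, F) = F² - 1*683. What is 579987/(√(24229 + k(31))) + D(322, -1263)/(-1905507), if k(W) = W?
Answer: -1594486/1905507 + 579987*√6065/12130 ≈ 3722.8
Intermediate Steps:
D(x, F) = -683 + F² (D(x, F) = F² - 683 = -683 + F²)
579987/(√(24229 + k(31))) + D(322, -1263)/(-1905507) = 579987/(√(24229 + 31)) + (-683 + (-1263)²)/(-1905507) = 579987/(√24260) + (-683 + 1595169)*(-1/1905507) = 579987/((2*√6065)) + 1594486*(-1/1905507) = 579987*(√6065/12130) - 1594486/1905507 = 579987*√6065/12130 - 1594486/1905507 = -1594486/1905507 + 579987*√6065/12130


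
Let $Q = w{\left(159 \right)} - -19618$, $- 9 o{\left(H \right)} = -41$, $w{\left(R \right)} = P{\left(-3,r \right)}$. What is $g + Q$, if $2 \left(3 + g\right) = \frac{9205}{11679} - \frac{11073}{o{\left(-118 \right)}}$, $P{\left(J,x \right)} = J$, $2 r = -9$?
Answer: $\frac{8809232119}{478839} \approx 18397.0$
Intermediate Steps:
$r = - \frac{9}{2}$ ($r = \frac{1}{2} \left(-9\right) = - \frac{9}{2} \approx -4.5$)
$w{\left(R \right)} = -3$
$o{\left(H \right)} = \frac{41}{9}$ ($o{\left(H \right)} = \left(- \frac{1}{9}\right) \left(-41\right) = \frac{41}{9}$)
$Q = 19615$ ($Q = -3 - -19618 = -3 + 19618 = 19615$)
$g = - \frac{583194866}{478839}$ ($g = -3 + \frac{\frac{9205}{11679} - \frac{11073}{\frac{41}{9}}}{2} = -3 + \frac{9205 \cdot \frac{1}{11679} - \frac{99657}{41}}{2} = -3 + \frac{\frac{9205}{11679} - \frac{99657}{41}}{2} = -3 + \frac{1}{2} \left(- \frac{1163516698}{478839}\right) = -3 - \frac{581758349}{478839} = - \frac{583194866}{478839} \approx -1217.9$)
$g + Q = - \frac{583194866}{478839} + 19615 = \frac{8809232119}{478839}$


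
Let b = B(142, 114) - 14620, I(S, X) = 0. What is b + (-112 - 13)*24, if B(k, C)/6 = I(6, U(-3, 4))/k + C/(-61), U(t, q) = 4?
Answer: -1075504/61 ≈ -17631.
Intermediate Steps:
B(k, C) = -6*C/61 (B(k, C) = 6*(0/k + C/(-61)) = 6*(0 + C*(-1/61)) = 6*(0 - C/61) = 6*(-C/61) = -6*C/61)
b = -892504/61 (b = -6/61*114 - 14620 = -684/61 - 14620 = -892504/61 ≈ -14631.)
b + (-112 - 13)*24 = -892504/61 + (-112 - 13)*24 = -892504/61 - 125*24 = -892504/61 - 3000 = -1075504/61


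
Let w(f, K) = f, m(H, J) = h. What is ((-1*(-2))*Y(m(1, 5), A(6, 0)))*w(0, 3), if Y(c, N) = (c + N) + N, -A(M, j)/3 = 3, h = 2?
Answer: 0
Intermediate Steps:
m(H, J) = 2
A(M, j) = -9 (A(M, j) = -3*3 = -9)
Y(c, N) = c + 2*N (Y(c, N) = (N + c) + N = c + 2*N)
((-1*(-2))*Y(m(1, 5), A(6, 0)))*w(0, 3) = ((-1*(-2))*(2 + 2*(-9)))*0 = (2*(2 - 18))*0 = (2*(-16))*0 = -32*0 = 0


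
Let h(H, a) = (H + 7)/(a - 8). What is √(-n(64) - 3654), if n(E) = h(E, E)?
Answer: I*√2865730/28 ≈ 60.459*I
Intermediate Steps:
h(H, a) = (7 + H)/(-8 + a)
n(E) = (7 + E)/(-8 + E)
√(-n(64) - 3654) = √(-(7 + 64)/(-8 + 64) - 3654) = √(-71/56 - 3654) = √(-204695/56) = I*√2865730/28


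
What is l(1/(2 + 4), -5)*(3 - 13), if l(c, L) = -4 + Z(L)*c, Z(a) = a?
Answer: 145/3 ≈ 48.333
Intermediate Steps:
l(c, L) = -4 + L*c
l(1/(2 + 4), -5)*(3 - 13) = (-4 - 5/(2 + 4))*(3 - 13) = (-4 - 5/6)*(-10) = (-4 - 5*⅙)*(-10) = (-4 - ⅚)*(-10) = -29/6*(-10) = 145/3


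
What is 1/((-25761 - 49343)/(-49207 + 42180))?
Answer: 7027/75104 ≈ 0.093564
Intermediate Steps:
1/((-25761 - 49343)/(-49207 + 42180)) = 1/(-75104/(-7027)) = 1/(-75104*(-1/7027)) = 1/(75104/7027) = 7027/75104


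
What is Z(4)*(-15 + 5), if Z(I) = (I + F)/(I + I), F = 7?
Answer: -55/4 ≈ -13.750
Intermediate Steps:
Z(I) = (7 + I)/(2*I) (Z(I) = (I + 7)/(I + I) = (7 + I)/((2*I)) = (7 + I)*(1/(2*I)) = (7 + I)/(2*I))
Z(4)*(-15 + 5) = ((½)*(7 + 4)/4)*(-15 + 5) = ((½)*(¼)*11)*(-10) = (11/8)*(-10) = -55/4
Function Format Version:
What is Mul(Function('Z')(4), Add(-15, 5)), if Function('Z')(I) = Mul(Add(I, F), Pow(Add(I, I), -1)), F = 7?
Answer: Rational(-55, 4) ≈ -13.750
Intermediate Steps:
Function('Z')(I) = Mul(Rational(1, 2), Pow(I, -1), Add(7, I)) (Function('Z')(I) = Mul(Add(I, 7), Pow(Add(I, I), -1)) = Mul(Add(7, I), Pow(Mul(2, I), -1)) = Mul(Add(7, I), Mul(Rational(1, 2), Pow(I, -1))) = Mul(Rational(1, 2), Pow(I, -1), Add(7, I)))
Mul(Function('Z')(4), Add(-15, 5)) = Mul(Mul(Rational(1, 2), Pow(4, -1), Add(7, 4)), Add(-15, 5)) = Mul(Mul(Rational(1, 2), Rational(1, 4), 11), -10) = Mul(Rational(11, 8), -10) = Rational(-55, 4)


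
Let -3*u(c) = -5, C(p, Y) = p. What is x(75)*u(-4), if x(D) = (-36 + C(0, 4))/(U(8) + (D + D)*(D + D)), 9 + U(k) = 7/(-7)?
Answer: -6/2249 ≈ -0.0026679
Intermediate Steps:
U(k) = -10 (U(k) = -9 + 7/(-7) = -9 + 7*(-⅐) = -9 - 1 = -10)
u(c) = 5/3 (u(c) = -⅓*(-5) = 5/3)
x(D) = -36/(-10 + 4*D²) (x(D) = (-36 + 0)/(-10 + (D + D)*(D + D)) = -36/(-10 + (2*D)*(2*D)) = -36/(-10 + 4*D²))
x(75)*u(-4) = -18/(-5 + 2*75²)*(5/3) = -18/(-5 + 2*5625)*(5/3) = -18/(-5 + 11250)*(5/3) = -18/11245*(5/3) = -18*1/11245*(5/3) = -18/11245*5/3 = -6/2249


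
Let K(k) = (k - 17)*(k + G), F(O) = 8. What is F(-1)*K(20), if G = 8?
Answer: 672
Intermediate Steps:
K(k) = (-17 + k)*(8 + k) (K(k) = (k - 17)*(k + 8) = (-17 + k)*(8 + k))
F(-1)*K(20) = 8*(-136 + 20**2 - 9*20) = 8*(-136 + 400 - 180) = 8*84 = 672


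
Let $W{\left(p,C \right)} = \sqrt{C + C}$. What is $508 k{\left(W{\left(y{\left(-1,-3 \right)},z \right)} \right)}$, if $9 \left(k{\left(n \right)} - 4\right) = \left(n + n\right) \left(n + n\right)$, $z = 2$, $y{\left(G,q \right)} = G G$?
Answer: $\frac{26416}{9} \approx 2935.1$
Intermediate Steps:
$y{\left(G,q \right)} = G^{2}$
$W{\left(p,C \right)} = \sqrt{2} \sqrt{C}$ ($W{\left(p,C \right)} = \sqrt{2 C} = \sqrt{2} \sqrt{C}$)
$k{\left(n \right)} = 4 + \frac{4 n^{2}}{9}$ ($k{\left(n \right)} = 4 + \frac{\left(n + n\right) \left(n + n\right)}{9} = 4 + \frac{2 n 2 n}{9} = 4 + \frac{4 n^{2}}{9}$)
$508 k{\left(W{\left(y{\left(-1,-3 \right)},z \right)} \right)} = 508 \left(4 + \frac{4 \left(\sqrt{2} \sqrt{2}\right)^{2}}{9}\right) = 508 \left(4 + \frac{4 \cdot 2^{2}}{9}\right) = 508 \left(4 + \frac{4}{9} \cdot 4\right) = 508 \left(4 + \frac{16}{9}\right) = 508 \cdot \frac{52}{9} = \frac{26416}{9}$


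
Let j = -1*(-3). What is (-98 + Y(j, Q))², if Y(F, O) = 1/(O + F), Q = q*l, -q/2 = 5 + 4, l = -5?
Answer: 83046769/8649 ≈ 9601.9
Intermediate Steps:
q = -18 (q = -2*(5 + 4) = -2*9 = -18)
Q = 90 (Q = -18*(-5) = 90)
j = 3
Y(F, O) = 1/(F + O)
(-98 + Y(j, Q))² = (-98 + 1/(3 + 90))² = (-98 + 1/93)² = (-9113/93)² = 83046769/8649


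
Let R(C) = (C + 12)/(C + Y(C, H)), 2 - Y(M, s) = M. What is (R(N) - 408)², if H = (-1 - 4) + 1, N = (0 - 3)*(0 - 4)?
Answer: 156816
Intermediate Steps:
N = 12 (N = -3*(-4) = 12)
H = -4 (H = -5 + 1 = -4)
Y(M, s) = 2 - M
R(C) = 6 + C/2 (R(C) = (C + 12)/(C + (2 - C)) = (12 + C)/2 = (12 + C)*(½) = 6 + C/2)
(R(N) - 408)² = ((6 + (½)*12) - 408)² = ((6 + 6) - 408)² = (12 - 408)² = (-396)² = 156816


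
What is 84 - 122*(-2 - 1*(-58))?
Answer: -6748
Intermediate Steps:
84 - 122*(-2 - 1*(-58)) = 84 - 122*(-2 + 58) = 84 - 122*56 = 84 - 6832 = -6748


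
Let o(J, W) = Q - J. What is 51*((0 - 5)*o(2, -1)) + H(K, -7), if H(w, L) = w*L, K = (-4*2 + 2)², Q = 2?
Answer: -252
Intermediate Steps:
o(J, W) = 2 - J
K = 36 (K = (-8 + 2)² = (-6)² = 36)
H(w, L) = L*w
51*((0 - 5)*o(2, -1)) + H(K, -7) = 51*((0 - 5)*(2 - 1*2)) - 7*36 = 51*(-5*(2 - 2)) - 252 = 51*(-5*0) - 252 = 51*0 - 252 = 0 - 252 = -252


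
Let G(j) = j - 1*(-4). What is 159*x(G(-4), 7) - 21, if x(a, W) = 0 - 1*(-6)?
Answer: 933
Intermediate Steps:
G(j) = 4 + j (G(j) = j + 4 = 4 + j)
x(a, W) = 6 (x(a, W) = 0 + 6 = 6)
159*x(G(-4), 7) - 21 = 159*6 - 21 = 954 - 21 = 933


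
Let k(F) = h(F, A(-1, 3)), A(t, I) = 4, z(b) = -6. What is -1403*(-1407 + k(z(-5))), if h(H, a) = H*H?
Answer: 1923513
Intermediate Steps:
h(H, a) = H**2
k(F) = F**2
-1403*(-1407 + k(z(-5))) = -1403*(-1407 + (-6)**2) = -1403*(-1407 + 36) = -1403*(-1371) = 1923513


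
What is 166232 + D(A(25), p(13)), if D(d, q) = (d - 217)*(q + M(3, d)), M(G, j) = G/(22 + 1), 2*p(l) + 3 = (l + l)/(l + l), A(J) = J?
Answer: 3827176/23 ≈ 1.6640e+5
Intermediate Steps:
p(l) = -1 (p(l) = -3/2 + ((l + l)/(l + l))/2 = -3/2 + ((2*l)/((2*l)))/2 = -3/2 + ((2*l)*(1/(2*l)))/2 = -3/2 + (½)*1 = -3/2 + ½ = -1)
M(G, j) = G/23
D(d, q) = (-217 + d)*(3/23 + q) (D(d, q) = (d - 217)*(q + (1/23)*3) = (-217 + d)*(q + 3/23) = (-217 + d)*(3/23 + q))
166232 + D(A(25), p(13)) = 166232 + (-651/23 - 217*(-1) + (3/23)*25 + 25*(-1)) = 166232 + (-651/23 + 217 + 75/23 - 25) = 166232 + 3840/23 = 3827176/23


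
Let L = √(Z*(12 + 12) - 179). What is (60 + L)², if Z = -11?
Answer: (60 + I*√443)² ≈ 3157.0 + 2525.7*I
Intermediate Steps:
L = I*√443 (L = √(-11*(12 + 12) - 179) = √(-11*24 - 179) = √(-264 - 179) = √(-443) = I*√443 ≈ 21.048*I)
(60 + L)² = (60 + I*√443)²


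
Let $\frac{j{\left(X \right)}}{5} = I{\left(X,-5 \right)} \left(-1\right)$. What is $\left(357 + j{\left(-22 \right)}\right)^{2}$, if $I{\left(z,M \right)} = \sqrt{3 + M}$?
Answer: $127399 - 3570 i \sqrt{2} \approx 1.274 \cdot 10^{5} - 5048.7 i$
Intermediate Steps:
$j{\left(X \right)} = - 5 i \sqrt{2}$ ($j{\left(X \right)} = 5 \sqrt{3 - 5} \left(-1\right) = 5 \sqrt{-2} \left(-1\right) = 5 i \sqrt{2} \left(-1\right) = 5 \left(- i \sqrt{2}\right) = - 5 i \sqrt{2}$)
$\left(357 + j{\left(-22 \right)}\right)^{2} = \left(357 - 5 i \sqrt{2}\right)^{2}$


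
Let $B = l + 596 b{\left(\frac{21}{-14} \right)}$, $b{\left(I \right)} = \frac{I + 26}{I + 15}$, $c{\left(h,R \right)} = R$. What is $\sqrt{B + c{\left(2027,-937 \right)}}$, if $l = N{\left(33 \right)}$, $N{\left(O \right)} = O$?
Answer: $\frac{2 \sqrt{3597}}{9} \approx 13.328$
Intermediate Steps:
$b{\left(I \right)} = \frac{26 + I}{15 + I}$
$l = 33$
$B = \frac{30095}{27}$ ($B = 33 + 596 \frac{26 + \frac{21}{-14}}{15 + \frac{21}{-14}} = 33 + 596 \frac{26 + 21 \left(- \frac{1}{14}\right)}{15 + 21 \left(- \frac{1}{14}\right)} = 33 + 596 \frac{26 - \frac{3}{2}}{15 - \frac{3}{2}} = 33 + 596 \frac{1}{\frac{27}{2}} \cdot \frac{49}{2} = 33 + 596 \cdot \frac{2}{27} \cdot \frac{49}{2} = 33 + 596 \cdot \frac{49}{27} = 33 + \frac{29204}{27} = \frac{30095}{27} \approx 1114.6$)
$\sqrt{B + c{\left(2027,-937 \right)}} = \sqrt{\frac{30095}{27} - 937} = \sqrt{\frac{4796}{27}} = \frac{2 \sqrt{3597}}{9}$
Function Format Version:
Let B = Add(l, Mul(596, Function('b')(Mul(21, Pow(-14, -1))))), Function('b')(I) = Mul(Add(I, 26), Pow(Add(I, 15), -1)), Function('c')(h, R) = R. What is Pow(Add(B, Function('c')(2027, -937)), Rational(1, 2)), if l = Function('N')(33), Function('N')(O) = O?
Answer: Mul(Rational(2, 9), Pow(3597, Rational(1, 2))) ≈ 13.328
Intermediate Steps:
Function('b')(I) = Mul(Pow(Add(15, I), -1), Add(26, I)) (Function('b')(I) = Mul(Add(26, I), Pow(Add(15, I), -1)) = Mul(Pow(Add(15, I), -1), Add(26, I)))
l = 33
B = Rational(30095, 27) (B = Add(33, Mul(596, Mul(Pow(Add(15, Mul(21, Pow(-14, -1))), -1), Add(26, Mul(21, Pow(-14, -1)))))) = Add(33, Mul(596, Mul(Pow(Add(15, Mul(21, Rational(-1, 14))), -1), Add(26, Mul(21, Rational(-1, 14)))))) = Add(33, Mul(596, Mul(Pow(Add(15, Rational(-3, 2)), -1), Add(26, Rational(-3, 2))))) = Add(33, Mul(596, Mul(Pow(Rational(27, 2), -1), Rational(49, 2)))) = Add(33, Mul(596, Mul(Rational(2, 27), Rational(49, 2)))) = Add(33, Mul(596, Rational(49, 27))) = Add(33, Rational(29204, 27)) = Rational(30095, 27) ≈ 1114.6)
Pow(Add(B, Function('c')(2027, -937)), Rational(1, 2)) = Pow(Add(Rational(30095, 27), -937), Rational(1, 2)) = Pow(Rational(4796, 27), Rational(1, 2)) = Mul(Rational(2, 9), Pow(3597, Rational(1, 2)))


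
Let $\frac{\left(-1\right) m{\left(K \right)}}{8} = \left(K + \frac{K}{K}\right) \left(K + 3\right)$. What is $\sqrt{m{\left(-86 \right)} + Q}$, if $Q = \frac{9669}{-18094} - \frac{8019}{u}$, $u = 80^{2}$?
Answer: $\frac{i \sqrt{29565818924349571}}{723760} \approx 237.57 i$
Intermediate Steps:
$u = 6400$
$m{\left(K \right)} = - 8 \left(1 + K\right) \left(3 + K\right)$ ($m{\left(K \right)} = - 8 \left(K + \frac{K}{K}\right) \left(K + 3\right) = - 8 \left(K + 1\right) \left(3 + K\right) = - 8 \left(1 + K\right) \left(3 + K\right)$)
$Q = - \frac{103488693}{57900800}$ ($Q = \frac{9669}{-18094} - \frac{8019}{6400} = 9669 \left(- \frac{1}{18094}\right) - \frac{8019}{6400} = - \frac{9669}{18094} - \frac{8019}{6400} = - \frac{103488693}{57900800} \approx -1.7873$)
$\sqrt{m{\left(-86 \right)} + Q} = \sqrt{\left(-24 - -2752 - 8 \left(-86\right)^{2}\right) - \frac{103488693}{57900800}} = \sqrt{\left(-24 + 2752 - 59168\right) - \frac{103488693}{57900800}} = \sqrt{-56440 - \frac{103488693}{57900800}} = \sqrt{- \frac{3268024640693}{57900800}} = \frac{i \sqrt{29565818924349571}}{723760}$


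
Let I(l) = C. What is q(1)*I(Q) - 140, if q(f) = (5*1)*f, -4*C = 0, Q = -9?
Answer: -140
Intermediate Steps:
C = 0 (C = -¼*0 = 0)
I(l) = 0
q(f) = 5*f
q(1)*I(Q) - 140 = (5*1)*0 - 140 = 5*0 - 140 = 0 - 140 = -140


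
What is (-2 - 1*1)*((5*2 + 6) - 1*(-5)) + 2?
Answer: -61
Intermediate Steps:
(-2 - 1*1)*((5*2 + 6) - 1*(-5)) + 2 = (-2 - 1)*((10 + 6) + 5) + 2 = -3*(16 + 5) + 2 = -3*21 + 2 = -63 + 2 = -61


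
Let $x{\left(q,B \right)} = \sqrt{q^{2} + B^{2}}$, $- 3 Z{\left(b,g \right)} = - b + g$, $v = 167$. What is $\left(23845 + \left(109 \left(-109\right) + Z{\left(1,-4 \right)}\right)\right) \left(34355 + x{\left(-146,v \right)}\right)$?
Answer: $\frac{1233241435}{3} + \frac{35897 \sqrt{49205}}{3} \approx 4.1373 \cdot 10^{8}$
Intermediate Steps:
$Z{\left(b,g \right)} = - \frac{g}{3} + \frac{b}{3}$ ($Z{\left(b,g \right)} = - \frac{- b + g}{3} = - \frac{g - b}{3} = - \frac{g}{3} + \frac{b}{3}$)
$x{\left(q,B \right)} = \sqrt{B^{2} + q^{2}}$
$\left(23845 + \left(109 \left(-109\right) + Z{\left(1,-4 \right)}\right)\right) \left(34355 + x{\left(-146,v \right)}\right) = \left(23845 + \left(109 \left(-109\right) + \left(\left(- \frac{1}{3}\right) \left(-4\right) + \frac{1}{3} \cdot 1\right)\right)\right) \left(34355 + \sqrt{167^{2} + \left(-146\right)^{2}}\right) = \left(23845 + \left(-11881 + \left(\frac{4}{3} + \frac{1}{3}\right)\right)\right) \left(34355 + \sqrt{27889 + 21316}\right) = \left(23845 + \left(-11881 + \frac{5}{3}\right)\right) \left(34355 + \sqrt{49205}\right) = \left(23845 - \frac{35638}{3}\right) \left(34355 + \sqrt{49205}\right) = \frac{35897 \left(34355 + \sqrt{49205}\right)}{3} = \frac{1233241435}{3} + \frac{35897 \sqrt{49205}}{3}$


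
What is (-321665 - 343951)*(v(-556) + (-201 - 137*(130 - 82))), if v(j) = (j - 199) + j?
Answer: 5383502208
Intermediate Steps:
v(j) = -199 + 2*j (v(j) = (-199 + j) + j = -199 + 2*j)
(-321665 - 343951)*(v(-556) + (-201 - 137*(130 - 82))) = (-321665 - 343951)*((-199 + 2*(-556)) + (-201 - 137*(130 - 82))) = -665616*((-199 - 1112) + (-201 - 137*48)) = -665616*(-1311 + (-201 - 6576)) = -665616*(-1311 - 6777) = -665616*(-8088) = 5383502208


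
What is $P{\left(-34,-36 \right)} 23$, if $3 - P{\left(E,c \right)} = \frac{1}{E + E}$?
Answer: $\frac{4715}{68} \approx 69.338$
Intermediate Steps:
$P{\left(E,c \right)} = 3 - \frac{1}{2 E}$ ($P{\left(E,c \right)} = 3 - \frac{1}{E + E} = 3 - \frac{1}{2 E}$)
$P{\left(-34,-36 \right)} 23 = \left(3 - \frac{1}{2 \left(-34\right)}\right) 23 = \left(3 - - \frac{1}{68}\right) 23 = \left(3 + \frac{1}{68}\right) 23 = \frac{205}{68} \cdot 23 = \frac{4715}{68}$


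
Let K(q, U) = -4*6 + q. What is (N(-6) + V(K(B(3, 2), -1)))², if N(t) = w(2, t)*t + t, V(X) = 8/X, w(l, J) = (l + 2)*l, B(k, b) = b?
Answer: 357604/121 ≈ 2955.4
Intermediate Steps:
K(q, U) = -24 + q
w(l, J) = l*(2 + l) (w(l, J) = (2 + l)*l = l*(2 + l))
N(t) = 9*t (N(t) = (2*(2 + 2))*t + t = (2*4)*t + t = 8*t + t = 9*t)
(N(-6) + V(K(B(3, 2), -1)))² = (9*(-6) + 8/(-24 + 2))² = (-54 + 8/(-22))² = (-54 + 8*(-1/22))² = (-54 - 4/11)² = (-598/11)² = 357604/121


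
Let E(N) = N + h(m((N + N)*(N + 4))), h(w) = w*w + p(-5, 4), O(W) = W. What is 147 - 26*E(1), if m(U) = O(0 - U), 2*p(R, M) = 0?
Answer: -2479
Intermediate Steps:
p(R, M) = 0 (p(R, M) = (½)*0 = 0)
m(U) = -U (m(U) = 0 - U = -U)
h(w) = w² (h(w) = w*w + 0 = w² + 0 = w²)
E(N) = N + 4*N²*(4 + N)² (E(N) = N + (-(N + N)*(N + 4))² = N + (-2*N*(4 + N))² = N + 4*N²*(4 + N)²)
147 - 26*E(1) = 147 - 26*(1 + 4*1*(4 + 1)²) = 147 - 26*(1 + 4*1*5²) = 147 - 26*(1 + 4*1*25) = 147 - 26*(1 + 100) = 147 - 26*101 = 147 - 2626 = -2479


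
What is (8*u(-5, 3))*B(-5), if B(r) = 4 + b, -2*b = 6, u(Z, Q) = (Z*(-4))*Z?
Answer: -800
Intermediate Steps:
u(Z, Q) = -4*Z² (u(Z, Q) = (-4*Z)*Z = -4*Z²)
b = -3 (b = -½*6 = -3)
B(r) = 1 (B(r) = 4 - 3 = 1)
(8*u(-5, 3))*B(-5) = (8*(-4*(-5)²))*1 = (8*(-4*25))*1 = (8*(-100))*1 = -800*1 = -800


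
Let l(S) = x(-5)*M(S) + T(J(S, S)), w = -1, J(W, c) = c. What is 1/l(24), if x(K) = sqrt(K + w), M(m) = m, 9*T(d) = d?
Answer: 3/3896 - 27*I*sqrt(6)/3896 ≈ 0.00077002 - 0.016975*I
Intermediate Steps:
T(d) = d/9
x(K) = sqrt(-1 + K) (x(K) = sqrt(K - 1) = sqrt(-1 + K))
l(S) = S/9 + I*S*sqrt(6) (l(S) = sqrt(-1 - 5)*S + S/9 = sqrt(-6)*S + S/9 = (I*sqrt(6))*S + S/9 = I*S*sqrt(6) + S/9 = S/9 + I*S*sqrt(6))
1/l(24) = 1/(24*(1/9 + I*sqrt(6))) = 1/(8/3 + 24*I*sqrt(6))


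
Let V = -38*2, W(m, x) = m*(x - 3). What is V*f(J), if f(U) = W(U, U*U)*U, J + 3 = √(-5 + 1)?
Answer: 10184 + 6384*I ≈ 10184.0 + 6384.0*I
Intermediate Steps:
J = -3 + 2*I (J = -3 + √(-5 + 1) = -3 + √(-4) = -3 + 2*I ≈ -3.0 + 2.0*I)
W(m, x) = m*(-3 + x)
f(U) = U²*(-3 + U²) (f(U) = (U*(-3 + U*U))*U = (U*(-3 + U²))*U = U²*(-3 + U²))
V = -76
V*f(J) = -76*(-3 + 2*I)²*(-3 + (-3 + 2*I)²)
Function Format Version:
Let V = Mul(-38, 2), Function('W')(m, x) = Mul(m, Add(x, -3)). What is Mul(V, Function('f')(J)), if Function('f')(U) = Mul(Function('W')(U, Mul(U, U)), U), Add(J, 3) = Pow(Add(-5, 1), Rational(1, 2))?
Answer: Add(10184, Mul(6384, I)) ≈ Add(10184., Mul(6384.0, I))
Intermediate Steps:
J = Add(-3, Mul(2, I)) (J = Add(-3, Pow(Add(-5, 1), Rational(1, 2))) = Add(-3, Pow(-4, Rational(1, 2))) = Add(-3, Mul(2, I)) ≈ Add(-3.0000, Mul(2.0000, I)))
Function('W')(m, x) = Mul(m, Add(-3, x))
Function('f')(U) = Mul(Pow(U, 2), Add(-3, Pow(U, 2))) (Function('f')(U) = Mul(Mul(U, Add(-3, Mul(U, U))), U) = Mul(Mul(U, Add(-3, Pow(U, 2))), U) = Mul(Pow(U, 2), Add(-3, Pow(U, 2))))
V = -76
Mul(V, Function('f')(J)) = Mul(-76, Mul(Pow(Add(-3, Mul(2, I)), 2), Add(-3, Pow(Add(-3, Mul(2, I)), 2)))) = Mul(-76, Pow(Add(-3, Mul(2, I)), 2), Add(-3, Pow(Add(-3, Mul(2, I)), 2)))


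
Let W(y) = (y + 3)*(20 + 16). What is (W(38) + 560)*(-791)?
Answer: -1610476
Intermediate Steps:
W(y) = 108 + 36*y (W(y) = (3 + y)*36 = 108 + 36*y)
(W(38) + 560)*(-791) = ((108 + 36*38) + 560)*(-791) = ((108 + 1368) + 560)*(-791) = (1476 + 560)*(-791) = 2036*(-791) = -1610476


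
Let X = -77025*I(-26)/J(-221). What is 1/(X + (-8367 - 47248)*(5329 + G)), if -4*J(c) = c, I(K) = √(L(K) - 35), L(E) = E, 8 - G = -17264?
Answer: -72651976747/91320237467866955405 + 16116*I*√61/18264047493573391081 ≈ -7.9557e-10 + 6.8917e-15*I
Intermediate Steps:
G = 17272 (G = 8 - 1*(-17264) = 8 + 17264 = 17272)
I(K) = √(-35 + K) (I(K) = √(K - 35) = √(-35 + K))
J(c) = -c/4
X = -23700*I*√61/17 (X = -77025*4*√(-35 - 26)/221 = -77025*4*I*√61/221 = -23700*I*√61/17 ≈ -10888.0*I)
1/(X + (-8367 - 47248)*(5329 + G)) = 1/(-23700*I*√61/17 + (-8367 - 47248)*(5329 + 17272)) = 1/(-23700*I*√61/17 - 55615*22601) = 1/(-23700*I*√61/17 - 1256954615) = 1/(-1256954615 - 23700*I*√61/17)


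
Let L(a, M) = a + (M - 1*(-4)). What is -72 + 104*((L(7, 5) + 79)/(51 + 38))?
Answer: 3472/89 ≈ 39.011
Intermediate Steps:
L(a, M) = 4 + M + a (L(a, M) = a + (M + 4) = a + (4 + M) = 4 + M + a)
-72 + 104*((L(7, 5) + 79)/(51 + 38)) = -72 + 104*(((4 + 5 + 7) + 79)/(51 + 38)) = -72 + 104*((16 + 79)/89) = -72 + 104*(95*(1/89)) = -72 + 104*(95/89) = -72 + 9880/89 = 3472/89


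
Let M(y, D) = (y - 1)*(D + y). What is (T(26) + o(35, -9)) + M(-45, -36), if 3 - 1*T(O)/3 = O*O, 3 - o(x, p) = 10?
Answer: 1700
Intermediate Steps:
o(x, p) = -7 (o(x, p) = 3 - 1*10 = 3 - 10 = -7)
T(O) = 9 - 3*O**2 (T(O) = 9 - 3*O*O = 9 - 3*O**2)
M(y, D) = (-1 + y)*(D + y)
(T(26) + o(35, -9)) + M(-45, -36) = ((9 - 3*26**2) - 7) + ((-45)**2 - 1*(-36) - 1*(-45) - 36*(-45)) = ((9 - 3*676) - 7) + (2025 + 36 + 45 + 1620) = ((9 - 2028) - 7) + 3726 = (-2019 - 7) + 3726 = -2026 + 3726 = 1700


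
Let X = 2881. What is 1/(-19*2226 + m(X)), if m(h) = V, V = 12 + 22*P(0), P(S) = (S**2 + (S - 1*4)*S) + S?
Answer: -1/42282 ≈ -2.3651e-5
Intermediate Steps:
P(S) = S + S**2 + S*(-4 + S) (P(S) = (S**2 + (S - 4)*S) + S = (S**2 + (-4 + S)*S) + S = (S**2 + S*(-4 + S)) + S = S + S**2 + S*(-4 + S))
V = 12 (V = 12 + 22*(0*(-3 + 2*0)) = 12 + 22*(0*(-3 + 0)) = 12 + 22*(0*(-3)) = 12 + 22*0 = 12 + 0 = 12)
m(h) = 12
1/(-19*2226 + m(X)) = 1/(-19*2226 + 12) = 1/(-42294 + 12) = 1/(-42282) = -1/42282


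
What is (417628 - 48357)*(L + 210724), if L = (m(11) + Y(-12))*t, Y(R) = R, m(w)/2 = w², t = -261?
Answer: 55646924074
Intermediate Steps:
m(w) = 2*w²
L = -60030 (L = (2*11² - 12)*(-261) = (2*121 - 12)*(-261) = (242 - 12)*(-261) = 230*(-261) = -60030)
(417628 - 48357)*(L + 210724) = (417628 - 48357)*(-60030 + 210724) = 369271*150694 = 55646924074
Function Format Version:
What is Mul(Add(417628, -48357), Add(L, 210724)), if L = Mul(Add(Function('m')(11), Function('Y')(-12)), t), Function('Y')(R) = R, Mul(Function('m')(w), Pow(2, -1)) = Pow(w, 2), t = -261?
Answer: 55646924074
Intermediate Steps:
Function('m')(w) = Mul(2, Pow(w, 2))
L = -60030 (L = Mul(Add(Mul(2, Pow(11, 2)), -12), -261) = Mul(Add(Mul(2, 121), -12), -261) = Mul(Add(242, -12), -261) = Mul(230, -261) = -60030)
Mul(Add(417628, -48357), Add(L, 210724)) = Mul(Add(417628, -48357), Add(-60030, 210724)) = Mul(369271, 150694) = 55646924074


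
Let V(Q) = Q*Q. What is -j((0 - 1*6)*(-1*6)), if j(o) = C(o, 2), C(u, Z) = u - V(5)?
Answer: -11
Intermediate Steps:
V(Q) = Q²
C(u, Z) = -25 + u (C(u, Z) = u - 1*5² = u - 1*25 = u - 25 = -25 + u)
j(o) = -25 + o
-j((0 - 1*6)*(-1*6)) = -(-25 + (0 - 1*6)*(-1*6)) = -(-25 + (0 - 6)*(-6)) = -(-25 - 6*(-6)) = -(-25 + 36) = -1*11 = -11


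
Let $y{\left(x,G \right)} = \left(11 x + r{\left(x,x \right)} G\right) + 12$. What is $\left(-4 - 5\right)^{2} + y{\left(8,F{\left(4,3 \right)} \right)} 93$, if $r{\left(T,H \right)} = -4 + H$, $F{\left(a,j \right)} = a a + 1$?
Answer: $15705$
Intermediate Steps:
$F{\left(a,j \right)} = 1 + a^{2}$ ($F{\left(a,j \right)} = a^{2} + 1 = 1 + a^{2}$)
$y{\left(x,G \right)} = 12 + 11 x + G \left(-4 + x\right)$ ($y{\left(x,G \right)} = \left(11 x + \left(-4 + x\right) G\right) + 12 = \left(11 x + G \left(-4 + x\right)\right) + 12 = 12 + 11 x + G \left(-4 + x\right)$)
$\left(-4 - 5\right)^{2} + y{\left(8,F{\left(4,3 \right)} \right)} 93 = \left(-4 - 5\right)^{2} + \left(12 + 11 \cdot 8 + \left(1 + 4^{2}\right) \left(-4 + 8\right)\right) 93 = \left(-9\right)^{2} + \left(12 + 88 + \left(1 + 16\right) 4\right) 93 = 81 + \left(12 + 88 + 17 \cdot 4\right) 93 = 81 + \left(12 + 88 + 68\right) 93 = 81 + 168 \cdot 93 = 81 + 15624 = 15705$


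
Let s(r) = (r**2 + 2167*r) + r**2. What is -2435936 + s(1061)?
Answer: 2114693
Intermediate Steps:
s(r) = 2*r**2 + 2167*r
-2435936 + s(1061) = -2435936 + 1061*(2167 + 2*1061) = -2435936 + 1061*(2167 + 2122) = -2435936 + 1061*4289 = -2435936 + 4550629 = 2114693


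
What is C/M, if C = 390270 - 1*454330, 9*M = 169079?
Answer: -576540/169079 ≈ -3.4099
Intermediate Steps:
M = 169079/9 (M = (⅑)*169079 = 169079/9 ≈ 18787.)
C = -64060 (C = 390270 - 454330 = -64060)
C/M = -64060/169079/9 = -64060*9/169079 = -576540/169079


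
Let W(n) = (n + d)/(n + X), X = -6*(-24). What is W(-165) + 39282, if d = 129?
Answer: 274986/7 ≈ 39284.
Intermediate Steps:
X = 144
W(n) = (129 + n)/(144 + n) (W(n) = (n + 129)/(n + 144) = (129 + n)/(144 + n))
W(-165) + 39282 = (129 - 165)/(144 - 165) + 39282 = -36/(-21) + 39282 = -1/21*(-36) + 39282 = 12/7 + 39282 = 274986/7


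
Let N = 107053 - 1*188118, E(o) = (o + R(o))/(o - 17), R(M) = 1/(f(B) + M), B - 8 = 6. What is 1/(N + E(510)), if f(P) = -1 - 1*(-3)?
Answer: -252416/20461841919 ≈ -1.2336e-5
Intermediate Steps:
B = 14 (B = 8 + 6 = 14)
f(P) = 2 (f(P) = -1 + 3 = 2)
R(M) = 1/(2 + M)
E(o) = (o + 1/(2 + o))/(-17 + o) (E(o) = (o + 1/(2 + o))/(o - 17) = (o + 1/(2 + o))/(-17 + o))
N = -81065 (N = 107053 - 188118 = -81065)
1/(N + E(510)) = 1/(-81065 + (1 + 510*(2 + 510))/((-17 + 510)*(2 + 510))) = 1/(-81065 + (1 + 510*512)/(493*512)) = 1/(-81065 + (1/493)*(1/512)*(1 + 261120)) = 1/(-81065 + (1/493)*(1/512)*261121) = 1/(-81065 + 261121/252416) = 1/(-20461841919/252416) = -252416/20461841919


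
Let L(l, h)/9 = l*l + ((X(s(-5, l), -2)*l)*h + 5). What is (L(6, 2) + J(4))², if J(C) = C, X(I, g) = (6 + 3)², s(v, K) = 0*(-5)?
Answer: 83192641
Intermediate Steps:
s(v, K) = 0
X(I, g) = 81 (X(I, g) = 9² = 81)
L(l, h) = 45 + 9*l² + 729*h*l (L(l, h) = 9*(l*l + ((81*l)*h + 5)) = 9*(l² + (81*h*l + 5)) = 9*(l² + (5 + 81*h*l)) = 9*(5 + l² + 81*h*l) = 45 + 9*l² + 729*h*l)
(L(6, 2) + J(4))² = ((45 + 9*6² + 729*2*6) + 4)² = ((45 + 9*36 + 8748) + 4)² = ((45 + 324 + 8748) + 4)² = (9117 + 4)² = 9121² = 83192641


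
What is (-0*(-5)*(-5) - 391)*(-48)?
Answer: 18768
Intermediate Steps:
(-0*(-5)*(-5) - 391)*(-48) = (-1*0*(-5) - 391)*(-48) = (0*(-5) - 391)*(-48) = (0 - 391)*(-48) = -391*(-48) = 18768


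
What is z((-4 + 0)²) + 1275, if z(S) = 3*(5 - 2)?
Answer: 1284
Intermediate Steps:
z(S) = 9 (z(S) = 3*3 = 9)
z((-4 + 0)²) + 1275 = 9 + 1275 = 1284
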